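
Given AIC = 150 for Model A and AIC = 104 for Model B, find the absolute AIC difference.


|AIC_A - AIC_B| = |150 - 104| = 46.
Model B is preferred (lower AIC).

46


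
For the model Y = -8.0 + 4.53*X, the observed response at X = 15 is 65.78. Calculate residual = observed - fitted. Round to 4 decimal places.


Fitted value at X = 15 is yhat = -8.0 + 4.53*15 = 59.9500.
Residual = 65.78 - 59.9500 = 5.8300.

5.8300


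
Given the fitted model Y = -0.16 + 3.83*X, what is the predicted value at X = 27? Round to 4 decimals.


Plug X = 27 into Y = -0.16 + 3.83*X:
Y = -0.16 + 103.4100 = 103.2500.

103.2500


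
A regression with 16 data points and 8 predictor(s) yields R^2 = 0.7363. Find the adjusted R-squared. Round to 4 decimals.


Plug in: Adj R^2 = 1 - (1 - 0.7363) * 15/7.
= 1 - 0.2637 * 15/7
= 1 - 3.9555 / 7
= 1 - 0.5651 = 0.4349.

0.4349


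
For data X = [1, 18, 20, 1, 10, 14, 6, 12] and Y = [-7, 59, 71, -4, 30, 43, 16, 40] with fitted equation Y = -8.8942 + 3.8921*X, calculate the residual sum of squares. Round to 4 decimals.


Predicted values from Y = -8.8942 + 3.8921*X.
Residuals: [-1.9979, -2.1636, 2.0522, 1.0021, -0.0268, -2.5952, 1.5416, 2.1890].
SSres = 27.7925.

27.7925


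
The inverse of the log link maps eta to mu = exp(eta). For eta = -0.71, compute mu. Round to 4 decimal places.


mu = exp(eta) = exp(-0.71).
= 0.4916.

0.4916


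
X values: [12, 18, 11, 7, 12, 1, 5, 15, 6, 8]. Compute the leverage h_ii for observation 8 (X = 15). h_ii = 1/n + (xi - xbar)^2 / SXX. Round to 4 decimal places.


n = 10, xbar = 9.5000.
SXX = sum((xi - xbar)^2) = 230.5000.
h = 1/10 + (15 - 9.5000)^2 / 230.5000 = 0.2312.

0.2312


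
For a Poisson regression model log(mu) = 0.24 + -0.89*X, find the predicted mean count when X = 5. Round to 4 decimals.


Compute eta = 0.24 + -0.89 * 5 = -4.2100.
Apply inverse link: mu = e^-4.2100 = 0.0148.

0.0148


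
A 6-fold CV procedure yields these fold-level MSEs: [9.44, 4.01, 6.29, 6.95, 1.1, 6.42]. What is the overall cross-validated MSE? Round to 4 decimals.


Sum of fold MSEs = 34.2100.
Average = 34.2100 / 6 = 5.7017.

5.7017


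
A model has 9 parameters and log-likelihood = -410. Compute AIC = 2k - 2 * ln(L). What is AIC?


Compute:
2k = 2*9 = 18.
-2*loglik = -2*(-410) = 820.
AIC = 18 + 820 = 838.

838


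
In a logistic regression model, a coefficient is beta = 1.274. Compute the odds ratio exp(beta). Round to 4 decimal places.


Odds ratio = exp(beta) = exp(1.274).
= 3.5751.

3.5751


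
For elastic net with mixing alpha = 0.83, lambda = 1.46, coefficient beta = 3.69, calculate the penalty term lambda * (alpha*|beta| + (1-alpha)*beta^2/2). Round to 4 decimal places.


alpha * |beta| = 0.83 * 3.69 = 3.0627.
(1-alpha) * beta^2/2 = 0.17 * 13.6161/2 = 1.1574.
Total = 1.46 * (3.0627 + 1.1574) = 6.1613.

6.1613


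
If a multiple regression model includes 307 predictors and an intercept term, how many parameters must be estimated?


Including the intercept, the model has 307 predictor coefficients + 1 intercept.
Total = 308.

308


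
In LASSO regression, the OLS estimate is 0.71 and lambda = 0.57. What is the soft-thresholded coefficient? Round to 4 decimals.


Absolute value: |0.71| = 0.71.
Compare to lambda = 0.57.
Since |beta| > lambda, coefficient = sign(beta)*(|beta| - lambda) = 0.1400.

0.1400


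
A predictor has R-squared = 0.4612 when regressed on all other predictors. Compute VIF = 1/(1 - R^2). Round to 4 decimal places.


Using VIF = 1/(1 - R^2_j):
1 - 0.4612 = 0.5388.
VIF = 1.8560.

1.8560


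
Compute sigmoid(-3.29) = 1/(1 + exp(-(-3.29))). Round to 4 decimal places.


exp(3.2900) = 26.8429.
1 + exp(-z) = 27.8429.
sigmoid = 1/27.8429 = 0.0359.

0.0359


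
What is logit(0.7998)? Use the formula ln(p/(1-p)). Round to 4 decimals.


The odds are p/(1-p) = 0.7998 / 0.2002 = 3.9950.
logit(p) = ln(3.9950) = 1.3850.

1.3850


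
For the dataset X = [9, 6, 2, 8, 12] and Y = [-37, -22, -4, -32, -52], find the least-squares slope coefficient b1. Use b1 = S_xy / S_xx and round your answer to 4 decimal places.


Calculate xbar = 7.4000, ybar = -29.4000.
S_xx = 55.2000, S_xy = -265.2000.
Using b1 = S_xy / S_xx = -265.2000 / 55.2000, we get b1 = -4.8043.

-4.8043


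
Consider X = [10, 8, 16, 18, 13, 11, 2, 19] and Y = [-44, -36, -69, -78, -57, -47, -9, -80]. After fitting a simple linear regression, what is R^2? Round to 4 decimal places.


The fitted line is Y = -1.3887 + -4.2154*X.
SSres = 5.6624, SStot = 3966.0000.
R^2 = 1 - SSres/SStot = 0.9986.

0.9986


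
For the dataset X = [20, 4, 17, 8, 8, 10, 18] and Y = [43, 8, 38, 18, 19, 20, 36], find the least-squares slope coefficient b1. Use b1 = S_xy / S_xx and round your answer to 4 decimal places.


Calculate xbar = 12.1429, ybar = 26.0000.
S_xx = 224.8571, S_xy = 472.0000.
Using b1 = S_xy / S_xx = 472.0000 / 224.8571, we get b1 = 2.0991.

2.0991


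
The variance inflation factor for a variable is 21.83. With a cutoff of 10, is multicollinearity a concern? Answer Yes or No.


The threshold is 10.
VIF = 21.83 is >= 10.
Multicollinearity indication: Yes.

Yes


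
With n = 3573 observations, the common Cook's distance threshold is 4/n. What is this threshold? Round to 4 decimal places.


The threshold is 4/n.
4/3573 = 0.0011.

0.0011


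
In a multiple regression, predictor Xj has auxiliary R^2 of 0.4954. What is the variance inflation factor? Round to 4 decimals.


Using VIF = 1/(1 - R^2_j):
1 - 0.4954 = 0.5046.
VIF = 1.9818.

1.9818


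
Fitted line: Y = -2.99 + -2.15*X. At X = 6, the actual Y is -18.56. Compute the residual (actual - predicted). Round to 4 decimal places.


Compute yhat = -2.99 + (-2.15)(6) = -15.8900.
Residual = actual - predicted = -18.56 - -15.8900 = -2.6700.

-2.6700


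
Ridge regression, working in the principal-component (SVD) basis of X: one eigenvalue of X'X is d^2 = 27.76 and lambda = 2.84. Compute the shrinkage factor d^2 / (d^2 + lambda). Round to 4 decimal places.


Compute the denominator: 27.76 + 2.84 = 30.6000.
Shrinkage factor = 27.76 / 30.6000 = 0.9072.

0.9072


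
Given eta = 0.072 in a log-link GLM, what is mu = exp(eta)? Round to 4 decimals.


Apply the inverse link:
mu = e^0.072 = 1.0747.

1.0747


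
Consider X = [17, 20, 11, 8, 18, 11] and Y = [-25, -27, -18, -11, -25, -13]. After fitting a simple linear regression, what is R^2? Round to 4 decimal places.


The fitted line is Y = -0.3208 + -1.3774*X.
SSres = 14.9811, SStot = 232.8333.
R^2 = 1 - SSres/SStot = 0.9357.

0.9357


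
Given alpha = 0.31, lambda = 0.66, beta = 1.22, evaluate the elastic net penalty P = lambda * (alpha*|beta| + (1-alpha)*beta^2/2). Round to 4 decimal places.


L1 component = 0.31 * |1.22| = 0.3782.
L2 component = 0.69 * 1.22^2 / 2 = 0.5135.
Penalty = 0.66 * (0.3782 + 0.5135) = 0.66 * 0.8917 = 0.5885.

0.5885


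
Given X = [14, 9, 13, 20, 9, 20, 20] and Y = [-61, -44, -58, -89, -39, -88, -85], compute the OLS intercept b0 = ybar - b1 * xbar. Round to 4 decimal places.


Compute b1 = -4.1776 from the OLS formula.
With xbar = 15.0000 and ybar = -66.2857, the intercept is:
b0 = -66.2857 - -4.1776 * 15.0000 = -3.6212.

-3.6212


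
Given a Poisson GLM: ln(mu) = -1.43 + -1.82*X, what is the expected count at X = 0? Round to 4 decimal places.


Compute eta = -1.43 + -1.82 * 0 = -1.4300.
Apply inverse link: mu = e^-1.4300 = 0.2393.

0.2393


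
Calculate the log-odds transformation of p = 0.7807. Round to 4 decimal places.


The odds are p/(1-p) = 0.7807 / 0.2193 = 3.5600.
logit(p) = ln(3.5600) = 1.2698.

1.2698


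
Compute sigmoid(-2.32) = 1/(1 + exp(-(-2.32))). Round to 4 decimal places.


First, exp(2.3200) = 10.1757.
Then sigma(z) = 1/(1 + 10.1757) = 0.0895.

0.0895


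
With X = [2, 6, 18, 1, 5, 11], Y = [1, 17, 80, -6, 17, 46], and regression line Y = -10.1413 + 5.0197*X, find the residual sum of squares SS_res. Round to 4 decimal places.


For each point, residual = actual - predicted.
Residuals: [1.1019, -2.9769, -0.2133, -0.8784, 2.0428, 0.9246].
Sum of squared residuals = 15.9211.

15.9211


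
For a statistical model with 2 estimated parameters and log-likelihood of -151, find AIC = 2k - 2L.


Compute:
2k = 2*2 = 4.
-2*loglik = -2*(-151) = 302.
AIC = 4 + 302 = 306.

306


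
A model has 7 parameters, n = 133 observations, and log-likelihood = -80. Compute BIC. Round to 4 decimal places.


ln(133) = 4.890349.
k * ln(n) = 7 * 4.890349 = 34.232443.
-2L = 160.
BIC = 34.232443 + 160 = 194.232443, which rounds to 194.2324.

194.2324


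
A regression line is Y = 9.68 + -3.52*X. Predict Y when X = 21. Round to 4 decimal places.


Predicted value:
Y = 9.68 + (-3.52)(21) = 9.68 + -73.9200 = -64.2400.

-64.2400


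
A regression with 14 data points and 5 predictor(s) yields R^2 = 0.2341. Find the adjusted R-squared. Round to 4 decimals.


Adjusted R^2 = 1 - (1 - R^2) * (n-1)/(n-p-1).
(1 - R^2) = 0.7659.
(n-1)/(n-p-1) = 13/8.
(1 - R^2) * (n-1) = 0.7659 * 13 = 9.9567.
Divide by (n-p-1): 9.9567 / 8 = 1.2446.
Adj R^2 = 1 - 1.2446 = -0.2446.

-0.2446


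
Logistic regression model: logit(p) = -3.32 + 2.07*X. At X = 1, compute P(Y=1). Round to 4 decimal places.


Linear predictor: z = -3.32 + 2.07 * 1 = -1.2500.
P = 1/(1 + exp(1.2500)) = 1/(1 + 3.4903) = 0.2227.

0.2227


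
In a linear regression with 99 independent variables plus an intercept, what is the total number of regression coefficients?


Including the intercept, the model has 99 predictor coefficients + 1 intercept.
Total = 100.

100


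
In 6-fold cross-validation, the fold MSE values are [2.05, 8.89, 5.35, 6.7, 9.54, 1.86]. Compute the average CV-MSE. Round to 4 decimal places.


Sum of fold MSEs = 34.3900.
Average = 34.3900 / 6 = 5.7317.

5.7317


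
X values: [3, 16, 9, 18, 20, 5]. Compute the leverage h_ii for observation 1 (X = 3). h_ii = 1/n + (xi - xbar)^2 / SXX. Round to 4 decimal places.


Compute xbar = 11.8333 with n = 6 observations.
SXX = 254.8333.
Leverage = 1/6 + (3 - 11.8333)^2/254.8333 = 0.4729.

0.4729


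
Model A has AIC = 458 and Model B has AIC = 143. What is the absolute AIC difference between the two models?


Compute |458 - 143| = 315.
Model B has the smaller AIC.

315


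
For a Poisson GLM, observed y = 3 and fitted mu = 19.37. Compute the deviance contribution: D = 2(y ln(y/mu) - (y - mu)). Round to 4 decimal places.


First: ln(3/19.37) = -1.865113.
Then: 3 * -1.865113 = -5.595339.
y - mu = 3 - 19.37 = -16.37.
D = 2(-5.595339 - -16.37) = 21.549322, which rounds to 21.5493.

21.5493


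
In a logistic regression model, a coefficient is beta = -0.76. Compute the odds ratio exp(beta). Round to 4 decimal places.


The odds ratio is computed as:
OR = e^(-0.76) = 0.4677.

0.4677


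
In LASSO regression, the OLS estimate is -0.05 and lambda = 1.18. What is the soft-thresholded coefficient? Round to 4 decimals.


|beta_OLS| = 0.05.
lambda = 1.18.
Since |beta| <= lambda, the coefficient is set to 0.
Result = 0.0000.

0.0000


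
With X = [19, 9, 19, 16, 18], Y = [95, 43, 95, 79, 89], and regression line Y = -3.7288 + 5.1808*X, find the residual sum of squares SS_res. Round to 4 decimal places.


Predicted values from Y = -3.7288 + 5.1808*X.
Residuals: [0.2936, 0.1016, 0.2936, -0.1640, -0.5256].
SSres = 0.4859.

0.4859


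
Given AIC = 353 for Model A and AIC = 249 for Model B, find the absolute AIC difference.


Absolute difference = |353 - 249| = 104.
The model with lower AIC (B) is preferred.

104


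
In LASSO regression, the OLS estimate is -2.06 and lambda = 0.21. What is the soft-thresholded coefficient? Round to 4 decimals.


|beta_OLS| = 2.06.
lambda = 0.21.
Since |beta| > lambda, coefficient = sign(beta)*(|beta| - lambda) = -1.8500.
Result = -1.8500.

-1.8500


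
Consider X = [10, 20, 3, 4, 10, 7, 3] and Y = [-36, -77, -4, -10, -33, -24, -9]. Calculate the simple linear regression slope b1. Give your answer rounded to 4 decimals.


Calculate xbar = 8.1429, ybar = -27.5714.
S_xx = 218.8571, S_xy = -905.4286.
Using b1 = S_xy / S_xx = -905.4286 / 218.8571, we get b1 = -4.1371.

-4.1371


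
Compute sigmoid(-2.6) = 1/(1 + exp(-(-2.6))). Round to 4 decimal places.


Compute exp(2.6000) = 13.4637.
Sigmoid = 1 / (1 + 13.4637) = 1 / 14.4637 = 0.0691.

0.0691


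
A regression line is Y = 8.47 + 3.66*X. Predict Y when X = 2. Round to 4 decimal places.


Plug X = 2 into Y = 8.47 + 3.66*X:
Y = 8.47 + 7.3200 = 15.7900.

15.7900


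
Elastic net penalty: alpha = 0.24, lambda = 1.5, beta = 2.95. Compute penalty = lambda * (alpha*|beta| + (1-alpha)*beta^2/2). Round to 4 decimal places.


L1 component = 0.24 * |2.95| = 0.7080.
L2 component = 0.76 * 2.95^2 / 2 = 3.3070.
Penalty = 1.5 * (0.7080 + 3.3070) = 1.5 * 4.0150 = 6.0224.

6.0224


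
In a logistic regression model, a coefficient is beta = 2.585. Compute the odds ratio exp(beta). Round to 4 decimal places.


Odds ratio = exp(beta) = exp(2.585).
= 13.2633.

13.2633


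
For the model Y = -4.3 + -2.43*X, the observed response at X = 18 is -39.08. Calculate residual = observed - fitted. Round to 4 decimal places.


Predicted = -4.3 + -2.43 * 18 = -48.0400.
Residual = -39.08 - -48.0400 = 8.9600.

8.9600


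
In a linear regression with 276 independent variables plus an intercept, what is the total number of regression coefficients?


Including the intercept, the model has 276 predictor coefficients + 1 intercept.
Total = 277.

277


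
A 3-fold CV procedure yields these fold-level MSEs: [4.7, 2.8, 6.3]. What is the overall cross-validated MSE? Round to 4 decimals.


Total MSE across folds = 13.8000.
CV-MSE = 13.8000/3 = 4.6000.

4.6000


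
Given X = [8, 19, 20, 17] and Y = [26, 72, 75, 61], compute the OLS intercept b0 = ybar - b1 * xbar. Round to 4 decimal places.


Compute b1 = 4.1000 from the OLS formula.
With xbar = 16.0000 and ybar = 58.5000, the intercept is:
b0 = 58.5000 - 4.1000 * 16.0000 = -7.1000.

-7.1000


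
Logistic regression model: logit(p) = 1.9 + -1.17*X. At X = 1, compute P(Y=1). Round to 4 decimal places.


Compute z = 1.9 + (-1.17)(1) = 0.7300.
exp(-z) = 0.4819.
P = 1/(1 + 0.4819) = 0.6748.

0.6748


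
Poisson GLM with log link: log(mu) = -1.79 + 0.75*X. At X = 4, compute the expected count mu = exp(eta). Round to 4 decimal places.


Linear predictor: eta = -1.79 + (0.75)(4) = 1.2100.
Expected count: mu = exp(1.2100) = 3.3535.

3.3535


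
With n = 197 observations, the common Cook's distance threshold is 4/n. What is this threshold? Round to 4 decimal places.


The threshold is 4/n.
4/197 = 0.0203.

0.0203


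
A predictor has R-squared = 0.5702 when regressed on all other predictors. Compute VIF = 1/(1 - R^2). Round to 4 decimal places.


Denominator: 1 - 0.5702 = 0.4298.
VIF = 1 / 0.4298 = 2.3267.

2.3267


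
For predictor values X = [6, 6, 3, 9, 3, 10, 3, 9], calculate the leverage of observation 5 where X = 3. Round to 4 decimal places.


Compute xbar = 6.1250 with n = 8 observations.
SXX = 60.8750.
Leverage = 1/8 + (3 - 6.1250)^2/60.8750 = 0.2854.

0.2854


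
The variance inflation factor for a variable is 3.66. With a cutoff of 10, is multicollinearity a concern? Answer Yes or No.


Check: VIF = 3.66 vs threshold = 10.
Since 3.66 < 10, the answer is No.

No


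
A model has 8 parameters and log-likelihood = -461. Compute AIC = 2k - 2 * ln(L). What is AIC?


AIC = 2*8 - 2*(-461).
= 16 + 922 = 938.

938


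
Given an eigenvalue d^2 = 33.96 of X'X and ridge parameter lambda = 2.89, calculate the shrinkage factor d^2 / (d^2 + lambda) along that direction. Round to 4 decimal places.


Compute the denominator: 33.96 + 2.89 = 36.8500.
Shrinkage factor = 33.96 / 36.8500 = 0.9216.

0.9216


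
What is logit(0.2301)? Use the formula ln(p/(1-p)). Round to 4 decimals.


1 - p = 0.7699.
p/(1-p) = 0.2989.
logit = ln(0.2989) = -1.2077.

-1.2077


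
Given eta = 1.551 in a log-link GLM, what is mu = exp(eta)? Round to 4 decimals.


mu = exp(eta) = exp(1.551).
= 4.7162.

4.7162


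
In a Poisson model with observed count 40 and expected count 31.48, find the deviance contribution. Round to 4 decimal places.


y/mu = 40/31.48 = 1.270648 (approx.), and ln(40/31.48) = 0.239527.
y * ln(y/mu) = 40 * 0.239527 = 9.581080.
y - mu = 8.52.
D = 2 * (9.581080 - 8.52) = 2.122160, which rounds to 2.1222.

2.1222


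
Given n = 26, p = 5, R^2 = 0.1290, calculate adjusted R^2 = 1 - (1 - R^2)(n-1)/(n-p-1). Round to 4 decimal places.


Adjusted R^2 = 1 - (1 - R^2) * (n-1)/(n-p-1).
(1 - R^2) = 0.8710.
(n-1)/(n-p-1) = 25/20.
(1 - R^2) * (n-1) = 0.8710 * 25 = 21.7750.
Divide by (n-p-1): 21.7750 / 20 = 1.0888.
Adj R^2 = 1 - 1.0888 = -0.0888.

-0.0888


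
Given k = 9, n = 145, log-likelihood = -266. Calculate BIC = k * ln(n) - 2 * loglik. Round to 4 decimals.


k * ln(n) = 9 * ln(145) = 9 * 4.976734 = 44.790606.
-2 * loglik = -2 * (-266) = 532.
BIC = 44.790606 + 532 = 576.790606, which rounds to 576.7906.

576.7906


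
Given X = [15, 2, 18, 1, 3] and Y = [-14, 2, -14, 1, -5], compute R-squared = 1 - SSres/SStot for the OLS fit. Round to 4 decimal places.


After computing the OLS fit (b0=1.1731, b1=-0.9196):
SSres = 23.1283, SStot = 242.0000.
R^2 = 1 - 23.1283/242.0000 = 0.9044.

0.9044


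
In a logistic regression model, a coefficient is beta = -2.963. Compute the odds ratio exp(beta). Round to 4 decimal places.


exp(-2.963) = 0.0517.
So the odds ratio is 0.0517.

0.0517


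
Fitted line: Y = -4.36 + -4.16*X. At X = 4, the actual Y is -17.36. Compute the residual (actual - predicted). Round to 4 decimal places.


Predicted = -4.36 + -4.16 * 4 = -21.0000.
Residual = -17.36 - -21.0000 = 3.6400.

3.6400


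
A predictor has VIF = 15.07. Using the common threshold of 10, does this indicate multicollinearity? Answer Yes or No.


The threshold is 10.
VIF = 15.07 is >= 10.
Multicollinearity indication: Yes.

Yes


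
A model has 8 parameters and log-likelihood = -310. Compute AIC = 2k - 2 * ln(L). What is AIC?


Compute:
2k = 2*8 = 16.
-2*loglik = -2*(-310) = 620.
AIC = 16 + 620 = 636.

636


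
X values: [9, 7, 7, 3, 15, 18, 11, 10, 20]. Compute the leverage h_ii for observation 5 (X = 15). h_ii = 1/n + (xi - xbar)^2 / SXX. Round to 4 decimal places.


n = 9, xbar = 11.1111.
SXX = sum((xi - xbar)^2) = 246.8889.
h = 1/9 + (15 - 11.1111)^2 / 246.8889 = 0.1724.

0.1724


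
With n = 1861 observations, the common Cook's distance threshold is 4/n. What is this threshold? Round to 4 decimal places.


Cook's distance cutoff = 4/n = 4/1861.
= 0.0021.

0.0021


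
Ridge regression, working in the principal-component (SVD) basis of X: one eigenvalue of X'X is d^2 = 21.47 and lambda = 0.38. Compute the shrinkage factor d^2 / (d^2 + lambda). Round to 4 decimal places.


d^2 + lambda = 21.47 + 0.38 = 21.8500.
Shrinkage factor = 21.47/21.8500 = 0.9826.

0.9826


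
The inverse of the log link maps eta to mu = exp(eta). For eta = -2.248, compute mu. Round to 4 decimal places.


The inverse log link gives:
mu = exp(-2.248) = 0.1056.

0.1056


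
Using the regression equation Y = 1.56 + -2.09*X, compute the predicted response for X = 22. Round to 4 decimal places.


Substitute X = 22 into the equation:
Y = 1.56 + -2.09 * 22 = 1.56 + -45.9800 = -44.4200.

-44.4200


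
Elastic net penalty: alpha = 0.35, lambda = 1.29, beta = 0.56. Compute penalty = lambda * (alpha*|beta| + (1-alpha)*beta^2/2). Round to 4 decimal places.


L1 component = 0.35 * |0.56| = 0.1960.
L2 component = 0.65 * 0.56^2 / 2 = 0.1019.
Penalty = 1.29 * (0.1960 + 0.1019) = 1.29 * 0.2979 = 0.3843.

0.3843


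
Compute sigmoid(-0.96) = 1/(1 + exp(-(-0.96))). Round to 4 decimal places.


Compute exp(0.9600) = 2.6117.
Sigmoid = 1 / (1 + 2.6117) = 1 / 3.6117 = 0.2769.

0.2769


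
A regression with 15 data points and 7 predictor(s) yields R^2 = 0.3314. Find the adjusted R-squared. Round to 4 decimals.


Plug in: Adj R^2 = 1 - (1 - 0.3314) * 14/7.
= 1 - 0.6686 * 14/7
= 1 - 9.3604 / 7
= 1 - 1.3372 = -0.3372.

-0.3372


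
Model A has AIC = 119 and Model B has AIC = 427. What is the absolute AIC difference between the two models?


Compute |119 - 427| = 308.
Model A has the smaller AIC.

308


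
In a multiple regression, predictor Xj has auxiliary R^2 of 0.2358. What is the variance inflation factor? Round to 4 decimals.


Using VIF = 1/(1 - R^2_j):
1 - 0.2358 = 0.7642.
VIF = 1.3086.

1.3086


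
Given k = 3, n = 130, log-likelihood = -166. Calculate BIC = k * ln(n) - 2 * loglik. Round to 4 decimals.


k * ln(n) = 3 * ln(130) = 3 * 4.867534 = 14.602602.
-2 * loglik = -2 * (-166) = 332.
BIC = 14.602602 + 332 = 346.602602, which rounds to 346.6026.

346.6026


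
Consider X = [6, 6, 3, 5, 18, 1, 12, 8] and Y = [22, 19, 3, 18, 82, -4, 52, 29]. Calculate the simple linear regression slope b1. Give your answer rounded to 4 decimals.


First compute the means: xbar = 7.3750, ybar = 27.6250.
Then S_xx = sum((xi - xbar)^2) = 203.8750.
S_xy = sum((xi - xbar)(yi - ybar)) = 1043.1250.
b1 = S_xy / S_xx = 1043.1250 / 203.8750 = 5.1165.

5.1165


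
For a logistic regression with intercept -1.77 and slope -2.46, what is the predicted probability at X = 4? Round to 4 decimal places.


z = -1.77 + -2.46 * 4 = -11.6100.
Sigmoid: P = 1 / (1 + exp(11.6100)) = 0.0000.

0.0000


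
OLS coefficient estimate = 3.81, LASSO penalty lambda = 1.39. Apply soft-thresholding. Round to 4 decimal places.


Absolute value: |3.81| = 3.81.
Compare to lambda = 1.39.
Since |beta| > lambda, coefficient = sign(beta)*(|beta| - lambda) = 2.4200.

2.4200


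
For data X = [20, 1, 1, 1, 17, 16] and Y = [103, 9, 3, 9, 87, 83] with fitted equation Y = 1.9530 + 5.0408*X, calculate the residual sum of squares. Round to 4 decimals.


For each point, residual = actual - predicted.
Residuals: [0.2310, 2.0062, -3.9938, 2.0062, -0.6466, 0.3942].
Sum of squared residuals = 24.6270.

24.6270


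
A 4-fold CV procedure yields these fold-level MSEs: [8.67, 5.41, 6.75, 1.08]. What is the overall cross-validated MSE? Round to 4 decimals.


Add all fold MSEs: 21.9100.
Divide by k = 4: 21.9100/4 = 5.4775.

5.4775


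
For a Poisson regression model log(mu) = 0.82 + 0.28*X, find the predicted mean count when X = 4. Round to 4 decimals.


Linear predictor: eta = 0.82 + (0.28)(4) = 1.9400.
Expected count: mu = exp(1.9400) = 6.9588.

6.9588


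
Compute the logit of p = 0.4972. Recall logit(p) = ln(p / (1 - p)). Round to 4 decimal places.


1 - p = 0.5028.
p/(1-p) = 0.9889.
logit = ln(0.9889) = -0.0112.

-0.0112


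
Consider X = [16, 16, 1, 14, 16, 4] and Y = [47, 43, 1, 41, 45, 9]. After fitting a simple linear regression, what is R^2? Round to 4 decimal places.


After computing the OLS fit (b0=-2.2842, b1=2.9807):
SSres = 11.4130, SStot = 2080.0000.
R^2 = 1 - 11.4130/2080.0000 = 0.9945.

0.9945


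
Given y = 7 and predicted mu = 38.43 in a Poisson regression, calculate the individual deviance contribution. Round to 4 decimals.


Compute y*ln(y/mu) = 7*ln(7/38.43) = 7*-1.702928 = -11.920496.
y - mu = -31.43.
D = 2*(-11.920496 - (-31.43)) = 39.019008, which rounds to 39.0190.

39.0190


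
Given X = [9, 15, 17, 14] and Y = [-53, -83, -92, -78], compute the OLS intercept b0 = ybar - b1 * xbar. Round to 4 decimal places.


First find the slope: b1 = -4.9065.
Means: xbar = 13.7500, ybar = -76.5000.
b0 = ybar - b1 * xbar = -76.5000 - -4.9065 * 13.7500 = -9.0360.

-9.0360


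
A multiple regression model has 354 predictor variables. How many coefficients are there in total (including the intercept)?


Each predictor gets one coefficient, plus one intercept.
Total parameters = 354 + 1 = 355.

355


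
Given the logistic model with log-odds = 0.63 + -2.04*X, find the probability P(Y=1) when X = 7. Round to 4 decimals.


Linear predictor: z = 0.63 + -2.04 * 7 = -13.6500.
P = 1/(1 + exp(13.6500)) = 1/(1 + 847460.9157) = 0.0000.

0.0000


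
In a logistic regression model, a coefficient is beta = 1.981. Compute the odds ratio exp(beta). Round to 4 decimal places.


exp(1.981) = 7.2500.
So the odds ratio is 7.2500.

7.2500


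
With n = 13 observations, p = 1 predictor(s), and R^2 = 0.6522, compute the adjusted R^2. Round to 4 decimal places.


Adjusted R^2 = 1 - (1 - R^2) * (n-1)/(n-p-1).
(1 - R^2) = 0.3478.
(n-1)/(n-p-1) = 12/11.
(1 - R^2) * (n-1) = 0.3478 * 12 = 4.1736.
Divide by (n-p-1): 4.1736 / 11 = 0.3794.
Adj R^2 = 1 - 0.3794 = 0.6206.

0.6206


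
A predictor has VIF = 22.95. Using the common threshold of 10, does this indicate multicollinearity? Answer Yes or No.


Check: VIF = 22.95 vs threshold = 10.
Since 22.95 >= 10, the answer is Yes.

Yes


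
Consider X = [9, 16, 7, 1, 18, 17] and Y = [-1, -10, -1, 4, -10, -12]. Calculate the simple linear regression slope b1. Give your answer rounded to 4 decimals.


Calculate xbar = 11.3333, ybar = -5.0000.
S_xx = 229.3333, S_xy = -216.0000.
Using b1 = S_xy / S_xx = -216.0000 / 229.3333, we get b1 = -0.9419.

-0.9419


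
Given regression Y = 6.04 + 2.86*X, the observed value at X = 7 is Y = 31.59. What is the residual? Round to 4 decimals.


Compute yhat = 6.04 + (2.86)(7) = 26.0600.
Residual = actual - predicted = 31.59 - 26.0600 = 5.5300.

5.5300


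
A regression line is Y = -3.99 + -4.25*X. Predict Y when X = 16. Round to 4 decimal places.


Predicted value:
Y = -3.99 + (-4.25)(16) = -3.99 + -68.0000 = -71.9900.

-71.9900


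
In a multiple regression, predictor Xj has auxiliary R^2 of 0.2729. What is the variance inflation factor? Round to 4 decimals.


VIF = 1 / (1 - 0.2729).
= 1 / 0.7271 = 1.3753.

1.3753


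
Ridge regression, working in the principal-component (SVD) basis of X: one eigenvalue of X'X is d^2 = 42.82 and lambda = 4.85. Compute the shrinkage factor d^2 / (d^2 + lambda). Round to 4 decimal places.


Compute the denominator: 42.82 + 4.85 = 47.6700.
Shrinkage factor = 42.82 / 47.6700 = 0.8983.

0.8983


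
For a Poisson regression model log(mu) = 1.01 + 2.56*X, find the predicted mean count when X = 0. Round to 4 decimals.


eta = 1.01 + 2.56 * 0 = 1.0100.
mu = exp(1.0100) = 2.7456.

2.7456


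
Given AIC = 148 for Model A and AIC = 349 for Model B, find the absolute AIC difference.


|AIC_A - AIC_B| = |148 - 349| = 201.
Model A is preferred (lower AIC).

201


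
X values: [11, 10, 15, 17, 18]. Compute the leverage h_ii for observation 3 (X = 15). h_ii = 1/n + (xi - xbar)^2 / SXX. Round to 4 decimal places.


n = 5, xbar = 14.2000.
SXX = sum((xi - xbar)^2) = 50.8000.
h = 1/5 + (15 - 14.2000)^2 / 50.8000 = 0.2126.

0.2126


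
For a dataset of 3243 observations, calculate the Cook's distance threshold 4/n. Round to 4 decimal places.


The threshold is 4/n.
4/3243 = 0.0012.

0.0012


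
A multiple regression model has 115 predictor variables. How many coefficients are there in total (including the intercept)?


Each predictor gets one coefficient, plus one intercept.
Total parameters = 115 + 1 = 116.

116


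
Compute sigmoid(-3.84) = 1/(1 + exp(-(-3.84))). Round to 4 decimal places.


First, exp(3.8400) = 46.5255.
Then sigma(z) = 1/(1 + 46.5255) = 0.0210.

0.0210


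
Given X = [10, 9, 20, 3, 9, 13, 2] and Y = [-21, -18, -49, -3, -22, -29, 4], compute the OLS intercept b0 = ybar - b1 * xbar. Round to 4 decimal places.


The slope is b1 = -2.8273.
Sample means are xbar = 9.4286 and ybar = -19.7143.
Intercept: b0 = -19.7143 - (-2.8273)(9.4286) = 6.9433.

6.9433


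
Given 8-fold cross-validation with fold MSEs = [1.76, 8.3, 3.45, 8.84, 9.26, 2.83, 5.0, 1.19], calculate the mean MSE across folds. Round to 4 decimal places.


Add all fold MSEs: 40.6300.
Divide by k = 8: 40.6300/8 = 5.0788.

5.0788


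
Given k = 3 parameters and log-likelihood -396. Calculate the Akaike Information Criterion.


AIC = 2*3 - 2*(-396).
= 6 + 792 = 798.

798


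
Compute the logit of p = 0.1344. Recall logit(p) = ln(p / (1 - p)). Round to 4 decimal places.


1 - p = 0.8656.
p/(1-p) = 0.1553.
logit = ln(0.1553) = -1.8626.

-1.8626


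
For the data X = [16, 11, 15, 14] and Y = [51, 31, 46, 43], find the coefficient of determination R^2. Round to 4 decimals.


The fitted line is Y = -12.2500 + 3.9286*X.
SSres = 0.6786, SStot = 216.7500.
R^2 = 1 - SSres/SStot = 0.9969.

0.9969


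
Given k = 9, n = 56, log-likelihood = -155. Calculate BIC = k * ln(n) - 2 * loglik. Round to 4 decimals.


ln(56) = 4.025352.
k * ln(n) = 9 * 4.025352 = 36.228168.
-2L = 310.
BIC = 36.228168 + 310 = 346.228168, which rounds to 346.2282.

346.2282


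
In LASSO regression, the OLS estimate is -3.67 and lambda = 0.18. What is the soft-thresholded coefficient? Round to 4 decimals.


|beta_OLS| = 3.67.
lambda = 0.18.
Since |beta| > lambda, coefficient = sign(beta)*(|beta| - lambda) = -3.4900.
Result = -3.4900.

-3.4900


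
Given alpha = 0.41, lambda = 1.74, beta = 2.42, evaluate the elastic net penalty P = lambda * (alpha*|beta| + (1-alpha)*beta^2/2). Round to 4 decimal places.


Compute:
L1 = 0.41 * 2.42 = 0.9922.
L2 = 0.59 * 2.42^2 / 2 = 1.7276.
Penalty = 1.74 * (0.9922 + 1.7276) = 4.7325.

4.7325


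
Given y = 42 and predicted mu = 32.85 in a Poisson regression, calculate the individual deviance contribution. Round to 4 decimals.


Compute y*ln(y/mu) = 42*ln(42/32.85) = 42*0.245718 = 10.320156.
y - mu = 9.15.
D = 2*(10.320156 - (9.15)) = 2.340312, which rounds to 2.3403.

2.3403


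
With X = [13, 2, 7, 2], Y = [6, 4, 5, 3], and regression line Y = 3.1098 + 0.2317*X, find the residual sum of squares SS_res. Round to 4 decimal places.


Compute predicted values, then residuals = yi - yhat_i.
Residuals: [-0.1219, 0.4268, 0.2683, -0.5732].
SSres = sum(residual^2) = 0.5976.

0.5976


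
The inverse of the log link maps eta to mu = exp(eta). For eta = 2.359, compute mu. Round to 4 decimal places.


mu = exp(eta) = exp(2.359).
= 10.5804.

10.5804


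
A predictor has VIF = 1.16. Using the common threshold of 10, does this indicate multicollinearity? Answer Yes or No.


Compare VIF = 1.16 to the threshold of 10.
1.16 < 10, so the answer is No.

No


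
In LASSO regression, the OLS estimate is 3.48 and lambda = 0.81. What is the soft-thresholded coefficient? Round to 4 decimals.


Absolute value: |3.48| = 3.48.
Compare to lambda = 0.81.
Since |beta| > lambda, coefficient = sign(beta)*(|beta| - lambda) = 2.6700.

2.6700


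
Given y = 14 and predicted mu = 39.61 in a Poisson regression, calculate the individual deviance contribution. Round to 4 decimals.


First: ln(14/39.61) = -1.040024.
Then: 14 * -1.040024 = -14.560336.
y - mu = 14 - 39.61 = -25.61.
D = 2(-14.560336 - -25.61) = 22.099328, which rounds to 22.0993.

22.0993


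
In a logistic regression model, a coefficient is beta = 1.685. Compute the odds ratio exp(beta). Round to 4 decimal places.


exp(1.685) = 5.3925.
So the odds ratio is 5.3925.

5.3925


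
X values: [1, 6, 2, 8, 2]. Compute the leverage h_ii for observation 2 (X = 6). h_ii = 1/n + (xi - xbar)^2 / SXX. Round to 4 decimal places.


n = 5, xbar = 3.8000.
SXX = sum((xi - xbar)^2) = 36.8000.
h = 1/5 + (6 - 3.8000)^2 / 36.8000 = 0.3315.

0.3315


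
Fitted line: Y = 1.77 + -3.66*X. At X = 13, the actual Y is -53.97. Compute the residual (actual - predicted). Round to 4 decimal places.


Predicted = 1.77 + -3.66 * 13 = -45.8100.
Residual = -53.97 - -45.8100 = -8.1600.

-8.1600


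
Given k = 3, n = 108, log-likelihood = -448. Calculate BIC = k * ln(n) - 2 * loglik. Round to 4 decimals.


k * ln(n) = 3 * ln(108) = 3 * 4.682131 = 14.046393.
-2 * loglik = -2 * (-448) = 896.
BIC = 14.046393 + 896 = 910.046393, which rounds to 910.0464.

910.0464


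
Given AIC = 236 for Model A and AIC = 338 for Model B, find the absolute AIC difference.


Compute |236 - 338| = 102.
Model A has the smaller AIC.

102


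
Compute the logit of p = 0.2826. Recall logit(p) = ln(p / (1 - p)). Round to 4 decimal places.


The odds are p/(1-p) = 0.2826 / 0.7174 = 0.3939.
logit(p) = ln(0.3939) = -0.9316.

-0.9316


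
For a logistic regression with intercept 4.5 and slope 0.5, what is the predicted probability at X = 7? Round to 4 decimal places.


Linear predictor: z = 4.5 + 0.5 * 7 = 8.0000.
P = 1/(1 + exp(-8.0000)) = 1/(1 + 0.0003) = 0.9997.

0.9997


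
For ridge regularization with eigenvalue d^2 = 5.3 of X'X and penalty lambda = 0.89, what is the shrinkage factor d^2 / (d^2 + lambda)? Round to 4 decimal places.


d^2 + lambda = 5.3 + 0.89 = 6.1900.
Shrinkage factor = 5.3/6.1900 = 0.8562.

0.8562


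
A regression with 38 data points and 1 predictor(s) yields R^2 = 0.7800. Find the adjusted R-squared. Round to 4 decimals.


Adjusted R^2 = 1 - (1 - R^2) * (n-1)/(n-p-1).
(1 - R^2) = 0.2200.
(n-1)/(n-p-1) = 37/36.
(1 - R^2) * (n-1) = 0.2200 * 37 = 8.1400.
Divide by (n-p-1): 8.1400 / 36 = 0.2261.
Adj R^2 = 1 - 0.2261 = 0.7739.

0.7739


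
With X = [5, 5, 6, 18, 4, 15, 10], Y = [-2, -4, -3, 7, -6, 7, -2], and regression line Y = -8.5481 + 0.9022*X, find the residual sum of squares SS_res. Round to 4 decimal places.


For each point, residual = actual - predicted.
Residuals: [2.0371, 0.0371, 0.1349, -0.6915, -1.0607, 2.0151, -2.4739].
Sum of squared residuals = 15.9534.

15.9534


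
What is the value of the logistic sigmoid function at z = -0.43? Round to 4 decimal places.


First, exp(0.4300) = 1.5373.
Then sigma(z) = 1/(1 + 1.5373) = 0.3941.

0.3941


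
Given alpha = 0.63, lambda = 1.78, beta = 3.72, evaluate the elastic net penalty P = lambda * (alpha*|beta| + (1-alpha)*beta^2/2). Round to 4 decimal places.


L1 component = 0.63 * |3.72| = 2.3436.
L2 component = 0.37 * 3.72^2 / 2 = 2.5601.
Penalty = 1.78 * (2.3436 + 2.5601) = 1.78 * 4.9037 = 8.7286.

8.7286


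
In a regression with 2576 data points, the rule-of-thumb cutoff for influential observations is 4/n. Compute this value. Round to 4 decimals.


Using the rule of thumb:
Threshold = 4 / 2576 = 0.0016.

0.0016


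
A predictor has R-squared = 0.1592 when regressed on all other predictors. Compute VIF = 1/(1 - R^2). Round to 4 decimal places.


VIF = 1 / (1 - 0.1592).
= 1 / 0.8408 = 1.1893.

1.1893


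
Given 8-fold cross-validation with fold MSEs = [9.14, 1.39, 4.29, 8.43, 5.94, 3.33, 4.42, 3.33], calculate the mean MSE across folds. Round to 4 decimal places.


Total MSE across folds = 40.2700.
CV-MSE = 40.2700/8 = 5.0338.

5.0338


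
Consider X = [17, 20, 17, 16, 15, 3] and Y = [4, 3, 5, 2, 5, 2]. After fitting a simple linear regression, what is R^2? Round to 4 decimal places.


After computing the OLS fit (b0=2.0113, b1=0.1015):
SSres = 7.6729, SStot = 9.5000.
R^2 = 1 - 7.6729/9.5000 = 0.1923.

0.1923


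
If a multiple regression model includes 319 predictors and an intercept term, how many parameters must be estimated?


Each predictor gets one coefficient, plus one intercept.
Total parameters = 319 + 1 = 320.

320


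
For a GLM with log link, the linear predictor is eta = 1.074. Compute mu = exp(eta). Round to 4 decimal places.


Apply the inverse link:
mu = e^1.074 = 2.9271.

2.9271


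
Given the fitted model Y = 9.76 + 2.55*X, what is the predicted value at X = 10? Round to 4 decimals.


Predicted value:
Y = 9.76 + (2.55)(10) = 9.76 + 25.5000 = 35.2600.

35.2600


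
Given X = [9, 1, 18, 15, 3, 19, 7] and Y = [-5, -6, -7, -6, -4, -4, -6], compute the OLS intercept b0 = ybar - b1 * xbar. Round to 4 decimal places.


Compute b1 = -0.0199 from the OLS formula.
With xbar = 10.2857 and ybar = -5.4286, the intercept is:
b0 = -5.4286 - -0.0199 * 10.2857 = -5.2244.

-5.2244


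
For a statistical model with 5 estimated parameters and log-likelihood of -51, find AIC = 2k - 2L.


AIC = 2*5 - 2*(-51).
= 10 + 102 = 112.

112


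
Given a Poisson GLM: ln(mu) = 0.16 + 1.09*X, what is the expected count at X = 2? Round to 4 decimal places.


Compute eta = 0.16 + 1.09 * 2 = 2.3400.
Apply inverse link: mu = e^2.3400 = 10.3812.

10.3812


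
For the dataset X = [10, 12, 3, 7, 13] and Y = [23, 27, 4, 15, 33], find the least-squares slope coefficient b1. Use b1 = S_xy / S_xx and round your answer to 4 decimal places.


Calculate xbar = 9.0000, ybar = 20.4000.
S_xx = 66.0000, S_xy = 182.0000.
Using b1 = S_xy / S_xx = 182.0000 / 66.0000, we get b1 = 2.7576.

2.7576


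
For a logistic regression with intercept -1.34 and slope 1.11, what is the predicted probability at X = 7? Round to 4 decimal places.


Linear predictor: z = -1.34 + 1.11 * 7 = 6.4300.
P = 1/(1 + exp(-6.4300)) = 1/(1 + 0.0016) = 0.9984.

0.9984


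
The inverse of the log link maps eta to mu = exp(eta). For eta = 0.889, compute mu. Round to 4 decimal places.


Apply the inverse link:
mu = e^0.889 = 2.4327.

2.4327


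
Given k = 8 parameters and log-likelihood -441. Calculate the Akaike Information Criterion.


AIC = 2k - 2*loglik = 2(8) - 2(-441).
= 16 + 882 = 898.

898


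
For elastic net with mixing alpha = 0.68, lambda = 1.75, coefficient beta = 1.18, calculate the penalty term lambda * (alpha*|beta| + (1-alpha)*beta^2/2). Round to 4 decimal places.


L1 component = 0.68 * |1.18| = 0.8024.
L2 component = 0.32 * 1.18^2 / 2 = 0.2228.
Penalty = 1.75 * (0.8024 + 0.2228) = 1.75 * 1.0252 = 1.7941.

1.7941


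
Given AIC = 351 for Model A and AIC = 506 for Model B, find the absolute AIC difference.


Compute |351 - 506| = 155.
Model A has the smaller AIC.

155


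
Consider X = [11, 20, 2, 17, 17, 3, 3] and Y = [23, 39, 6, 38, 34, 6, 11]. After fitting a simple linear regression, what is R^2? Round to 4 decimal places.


Fit the OLS line: b0 = 2.6358, b1 = 1.8979.
SSres = 25.9670.
SStot = 1321.7143.
R^2 = 1 - 25.9670/1321.7143 = 0.9804.

0.9804


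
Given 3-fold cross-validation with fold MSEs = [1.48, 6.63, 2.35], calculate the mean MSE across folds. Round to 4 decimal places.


Total MSE across folds = 10.4600.
CV-MSE = 10.4600/3 = 3.4867.

3.4867


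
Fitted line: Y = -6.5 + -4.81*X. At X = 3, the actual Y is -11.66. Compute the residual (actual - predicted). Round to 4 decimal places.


Fitted value at X = 3 is yhat = -6.5 + -4.81*3 = -20.9300.
Residual = -11.66 - -20.9300 = 9.2700.

9.2700


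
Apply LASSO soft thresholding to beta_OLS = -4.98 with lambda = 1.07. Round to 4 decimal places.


Absolute value: |-4.98| = 4.98.
Compare to lambda = 1.07.
Since |beta| > lambda, coefficient = sign(beta)*(|beta| - lambda) = -3.9100.

-3.9100


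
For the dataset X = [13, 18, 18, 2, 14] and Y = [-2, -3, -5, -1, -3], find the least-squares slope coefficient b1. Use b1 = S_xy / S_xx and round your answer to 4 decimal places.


Calculate xbar = 13.0000, ybar = -2.8000.
S_xx = 172.0000, S_xy = -32.0000.
Using b1 = S_xy / S_xx = -32.0000 / 172.0000, we get b1 = -0.1860.

-0.1860


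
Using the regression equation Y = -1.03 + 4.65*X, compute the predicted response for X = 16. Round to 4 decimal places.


Substitute X = 16 into the equation:
Y = -1.03 + 4.65 * 16 = -1.03 + 74.4000 = 73.3700.

73.3700


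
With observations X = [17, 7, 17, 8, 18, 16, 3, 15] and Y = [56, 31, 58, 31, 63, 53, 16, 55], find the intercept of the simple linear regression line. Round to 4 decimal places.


First find the slope: b1 = 2.9369.
Means: xbar = 12.6250, ybar = 45.3750.
b0 = ybar - b1 * xbar = 45.3750 - 2.9369 * 12.6250 = 8.2964.

8.2964


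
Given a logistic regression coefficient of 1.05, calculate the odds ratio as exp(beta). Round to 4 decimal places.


Odds ratio = exp(beta) = exp(1.05).
= 2.8577.

2.8577


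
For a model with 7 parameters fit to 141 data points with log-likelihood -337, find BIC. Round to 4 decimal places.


k * ln(n) = 7 * ln(141) = 7 * 4.948760 = 34.641320.
-2 * loglik = -2 * (-337) = 674.
BIC = 34.641320 + 674 = 708.641320, which rounds to 708.6413.

708.6413
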